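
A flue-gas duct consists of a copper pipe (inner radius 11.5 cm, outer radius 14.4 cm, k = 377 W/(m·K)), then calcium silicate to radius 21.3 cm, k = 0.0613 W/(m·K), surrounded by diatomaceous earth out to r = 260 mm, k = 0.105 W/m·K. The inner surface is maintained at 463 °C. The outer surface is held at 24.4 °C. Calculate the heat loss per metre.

Q' = 333 W/m

Series thermal resistances, inner to outer:
  R'_copper = ln(0.144/0.115)/(2πk) = 0.2249/(2π·377) = 9.494×10^-5 m·K/W
  R'_calcium silicate = ln(0.213/0.144)/(2πk) = 0.3915/(2π·0.0613) = 1.016 m·K/W
  R'_diatomaceous earth = ln(0.260/0.213)/(2πk) = 0.1994/(2π·0.105) = 0.3022 m·K/W
ΣR = 9.494×10^-5 + 1.016 + 0.3022 = 1.318 m·K/W
Q' = ΔT/ΣR = (463 °C − 24.4 °C)/1.318 = 333 W/m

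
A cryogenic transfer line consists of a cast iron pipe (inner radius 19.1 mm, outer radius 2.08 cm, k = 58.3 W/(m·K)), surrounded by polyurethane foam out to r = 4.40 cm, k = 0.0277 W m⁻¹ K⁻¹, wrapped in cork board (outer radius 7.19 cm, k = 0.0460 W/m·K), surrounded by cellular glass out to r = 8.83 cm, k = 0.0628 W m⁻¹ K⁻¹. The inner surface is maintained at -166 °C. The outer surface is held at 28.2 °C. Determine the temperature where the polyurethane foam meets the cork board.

T = -37.9 °C

Resistance network (inner→outer):
  R'_cast iron = ln(0.0208/0.0191)/(2πk) = 0.08526/(2π·58.3) = 2.328×10^-4 m·K/W
  R'_polyurethane foam = ln(0.0440/0.0208)/(2πk) = 0.7492/(2π·0.0277) = 4.305 m·K/W
  R'_cork board = ln(0.0719/0.0440)/(2πk) = 0.4911/(2π·0.0460) = 1.699 m·K/W
  R'_cellular glass = ln(0.0883/0.0719)/(2πk) = 0.2055/(2π·0.0628) = 0.5207 m·K/W
ΣR = 2.328×10^-4 + 4.305 + 1.699 + 0.5207 = 6.525 m·K/W
Q' = ΔT/ΣR = (-166 °C − 28.2 °C)/6.525 = -29.76 W/m
From the inner boundary to the polyurethane foam/cork board interface, ΣR_partial = 4.305 m·K/W.
T_interface = T_in − Q'·ΣR_partial = -166 °C − (-29.76)(4.305) = -37.9 °C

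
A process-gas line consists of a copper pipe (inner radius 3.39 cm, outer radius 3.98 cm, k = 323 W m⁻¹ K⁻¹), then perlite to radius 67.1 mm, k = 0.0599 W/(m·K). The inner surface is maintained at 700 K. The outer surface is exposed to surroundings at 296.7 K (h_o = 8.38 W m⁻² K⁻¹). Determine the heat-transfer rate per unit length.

Resistance network (inner→outer):
  R'_copper = ln(0.0398/0.0339)/(2πk) = 0.1605/(2π·323) = 7.906×10^-5 m·K/W
  R'_perlite = ln(0.0671/0.0398)/(2πk) = 0.5223/(2π·0.0599) = 1.388 m·K/W
  R'_conv,out = 1/(2πr h) = 1/(2π·0.0671·8.38) = 0.2830 m·K/W
ΣR = 7.906×10^-5 + 1.388 + 0.2830 = 1.671 m·K/W
Q' = ΔT/ΣR = (700 K − 296.7 K)/1.671 = 241 W/m

Q' = 241 W/m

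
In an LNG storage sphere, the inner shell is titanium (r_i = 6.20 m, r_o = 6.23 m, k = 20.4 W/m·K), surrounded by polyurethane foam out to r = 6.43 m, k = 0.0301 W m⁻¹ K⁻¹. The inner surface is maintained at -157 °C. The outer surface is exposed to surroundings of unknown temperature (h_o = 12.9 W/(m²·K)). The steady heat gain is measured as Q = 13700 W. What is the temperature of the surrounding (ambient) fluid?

T_out = 25.9 °C

Sum the resistances:
  R_titanium = (1/6.20 − 1/6.23)/(4πk) = 7.767×10^-4/(4π·20.4) = 3.030×10^-6 K/W
  R_polyurethane foam = (1/6.23 − 1/6.43)/(4πk) = 0.004993/(4π·0.0301) = 0.01320 K/W
  R_conv,out = 1/(4πr²h) = 1/(4π·6.43²·12.9) = 1.492×10^-4 K/W
ΣR = 0.01335 K/W
ΔT = Q·ΣR = 13700 × 0.01335 = 182.9 K
Heat flows inward, so T_out = T_in + ΔT = -157 + 182.9 = 25.9 °C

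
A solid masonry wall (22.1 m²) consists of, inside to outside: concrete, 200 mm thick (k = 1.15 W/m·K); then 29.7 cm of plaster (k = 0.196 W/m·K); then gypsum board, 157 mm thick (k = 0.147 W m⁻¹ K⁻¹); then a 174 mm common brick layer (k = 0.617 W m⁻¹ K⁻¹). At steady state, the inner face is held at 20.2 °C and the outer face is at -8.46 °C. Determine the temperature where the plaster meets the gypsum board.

T = 4.27 °C

Series thermal resistances, inner to outer:
  R_concrete = L/(kA) = 0.200/(1.15·22.1) = 0.007869 K/W
  R_plaster = L/(kA) = 0.297/(0.196·22.1) = 0.06857 K/W
  R_gypsum board = L/(kA) = 0.157/(0.147·22.1) = 0.04833 K/W
  R_common brick = L/(kA) = 0.174/(0.617·22.1) = 0.01276 K/W
ΣR = 0.007869 + 0.06857 + 0.04833 + 0.01276 = 0.1375 K/W
Q = ΔT/ΣR = (20.2 °C − -8.46 °C)/0.1375 = 208.4 W
From the inner boundary to the plaster/gypsum board interface, ΣR_partial = 0.07644 K/W.
T_interface = T_in − Q·ΣR_partial = 20.2 °C − (208.4)(0.07644) = 4.27 °C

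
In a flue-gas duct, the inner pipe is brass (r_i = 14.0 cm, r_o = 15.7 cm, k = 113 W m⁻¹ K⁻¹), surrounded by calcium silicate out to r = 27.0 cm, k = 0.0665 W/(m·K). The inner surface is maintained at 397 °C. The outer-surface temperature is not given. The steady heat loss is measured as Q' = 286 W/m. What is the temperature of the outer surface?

Sum the resistances:
  R'_brass = ln(0.157/0.140)/(2πk) = 0.1146/(2π·113) = 1.614×10^-4 m·K/W
  R'_calcium silicate = ln(0.270/0.157)/(2πk) = 0.5422/(2π·0.0665) = 1.298 m·K/W
ΣR = 1.298 m·K/W
ΔT = Q'·ΣR = 286 × 1.298 = 371.2 K
Heat flows outward, so T_out = T_in − ΔT = 397 − 371.2 = 25.8 °C

T_out = 25.8 °C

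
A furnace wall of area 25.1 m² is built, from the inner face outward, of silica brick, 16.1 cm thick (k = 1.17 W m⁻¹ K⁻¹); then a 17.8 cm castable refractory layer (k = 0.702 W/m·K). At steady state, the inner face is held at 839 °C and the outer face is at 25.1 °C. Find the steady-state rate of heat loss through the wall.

Q = 52.2 kW

Treat each layer as a resistance in series:
  R_silica brick = L/(kA) = 0.161/(1.17·25.1) = 0.005482 K/W
  R_castable refractory = L/(kA) = 0.178/(0.702·25.1) = 0.01010 K/W
ΣR = 0.005482 + 0.01010 = 0.01558 K/W
Q = ΔT/ΣR = (839 °C − 25.1 °C)/0.01558 = 52200 W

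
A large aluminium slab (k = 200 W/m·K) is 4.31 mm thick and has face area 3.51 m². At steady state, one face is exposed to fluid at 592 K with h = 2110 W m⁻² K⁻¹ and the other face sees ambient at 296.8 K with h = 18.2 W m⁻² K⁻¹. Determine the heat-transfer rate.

Resistance network (inner→outer):
  R_conv,in = 1/(hA) = 1/(2110·3.51) = 1.350×10^-4 K/W
  R_aluminium = L/(kA) = 0.00431/(200·3.51) = 6.140×10^-6 K/W
  R_conv,out = 1/(hA) = 1/(18.2·3.51) = 0.01565 K/W
ΣR = 1.350×10^-4 + 6.140×10^-6 + 0.01565 = 0.01579 K/W
Q = ΔT/ΣR = (592 K − 296.8 K)/0.01579 = 18700 W

Q = 18.7 kW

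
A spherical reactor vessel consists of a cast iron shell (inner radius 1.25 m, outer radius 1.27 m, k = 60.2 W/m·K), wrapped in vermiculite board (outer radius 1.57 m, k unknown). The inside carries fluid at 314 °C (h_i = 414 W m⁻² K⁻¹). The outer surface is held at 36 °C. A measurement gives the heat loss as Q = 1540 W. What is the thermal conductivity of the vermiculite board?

ΣR = ΔT/Q = |314 − 36|/1540 = 0.1805 K/W
Known resistances:
  R_conv,in = 1/(4πr²h) = 1/(4π·1.25²·414) = 1.230×10^-4 K/W
  R_cast iron = (1/1.25 − 1/1.27)/(4πk) = 0.01260/(4π·60.2) = 1.665×10^-5 K/W
R_vermiculite board = ΣR − ΣR_known = 0.1805 − 1.397×10^-4 = 0.1804 K/W
(1/r₁−1/r₂)/(4πk) = 0.1804 ⇒ k = 0.1505/(4π·0.1804) = 0.0664 W/m·K

k = 0.0664 W/m·K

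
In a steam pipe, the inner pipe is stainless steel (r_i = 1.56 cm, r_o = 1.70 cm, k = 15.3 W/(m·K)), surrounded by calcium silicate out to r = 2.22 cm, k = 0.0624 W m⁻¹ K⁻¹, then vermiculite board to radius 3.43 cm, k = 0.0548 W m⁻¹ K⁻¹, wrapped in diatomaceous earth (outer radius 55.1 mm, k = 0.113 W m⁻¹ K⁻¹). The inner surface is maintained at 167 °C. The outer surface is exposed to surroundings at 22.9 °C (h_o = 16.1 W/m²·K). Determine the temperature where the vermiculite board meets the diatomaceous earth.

Treat each layer as a resistance in series:
  R'_stainless steel = ln(0.0170/0.0156)/(2πk) = 0.08594/(2π·15.3) = 8.940×10^-4 m·K/W
  R'_calcium silicate = ln(0.0222/0.0170)/(2πk) = 0.2669/(2π·0.0624) = 0.6807 m·K/W
  R'_vermiculite board = ln(0.0343/0.0222)/(2πk) = 0.4351/(2π·0.0548) = 1.264 m·K/W
  R'_diatomaceous earth = ln(0.0551/0.0343)/(2πk) = 0.4740/(2π·0.113) = 0.6676 m·K/W
  R'_conv,out = 1/(2πr h) = 1/(2π·0.0551·16.1) = 0.1794 m·K/W
ΣR = 8.940×10^-4 + 0.6807 + 1.264 + 0.6676 + 0.1794 = 2.793 m·K/W
Q' = ΔT/ΣR = (167 °C − 22.9 °C)/2.793 = 51.59 W/m
From the inner boundary to the vermiculite board/diatomaceous earth interface, ΣR_partial = 1.946 m·K/W.
T_interface = T_in − Q'·ΣR_partial = 167 °C − (51.59)(1.946) = 66.6 °C

T = 66.6 °C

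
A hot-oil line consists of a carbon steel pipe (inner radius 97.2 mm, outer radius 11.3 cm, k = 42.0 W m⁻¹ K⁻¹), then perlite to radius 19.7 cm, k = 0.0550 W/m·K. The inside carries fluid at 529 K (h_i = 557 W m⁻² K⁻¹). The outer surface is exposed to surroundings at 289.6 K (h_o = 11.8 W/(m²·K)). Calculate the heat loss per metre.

Q' = 142 W/m

Series thermal resistances, inner to outer:
  R'_conv,in = 1/(2πr h) = 1/(2π·0.0972·557) = 0.002940 m·K/W
  R'_carbon steel = ln(0.113/0.0972)/(2πk) = 0.1506/(2π·42.0) = 5.707×10^-4 m·K/W
  R'_perlite = ln(0.197/0.113)/(2πk) = 0.5558/(2π·0.0550) = 1.608 m·K/W
  R'_conv,out = 1/(2πr h) = 1/(2π·0.197·11.8) = 0.06847 m·K/W
ΣR = 0.002940 + 5.707×10^-4 + 1.608 + 0.06847 = 1.680 m·K/W
Q' = ΔT/ΣR = (529 K − 289.6 K)/1.680 = 142 W/m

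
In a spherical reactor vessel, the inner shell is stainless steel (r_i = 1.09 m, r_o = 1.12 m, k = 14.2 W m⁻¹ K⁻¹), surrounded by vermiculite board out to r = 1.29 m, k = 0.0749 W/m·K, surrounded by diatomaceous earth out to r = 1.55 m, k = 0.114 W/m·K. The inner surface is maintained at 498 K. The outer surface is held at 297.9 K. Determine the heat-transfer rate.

Treat each layer as a resistance in series:
  R_stainless steel = (1/1.09 − 1/1.12)/(4πk) = 0.02457/(4π·14.2) = 1.377×10^-4 K/W
  R_vermiculite board = (1/1.12 − 1/1.29)/(4πk) = 0.1177/(4π·0.0749) = 0.1250 K/W
  R_diatomaceous earth = (1/1.29 − 1/1.55)/(4πk) = 0.1300/(4π·0.114) = 0.09077 K/W
ΣR = 1.377×10^-4 + 0.1250 + 0.09077 = 0.2159 K/W
Q = ΔT/ΣR = (498 K − 297.9 K)/0.2159 = 927 W

Q = 927 W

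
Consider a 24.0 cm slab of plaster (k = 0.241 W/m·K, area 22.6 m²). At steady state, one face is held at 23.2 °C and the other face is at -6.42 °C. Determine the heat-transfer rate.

Q = 672 W

Q = kA·ΔT/L = 0.241 × 22.6 × |23.2 °C − -6.42 °C| / 0.240 = 672 W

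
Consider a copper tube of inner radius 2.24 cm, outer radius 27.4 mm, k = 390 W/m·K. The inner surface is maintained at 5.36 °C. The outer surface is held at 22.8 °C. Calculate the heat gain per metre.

Q' = 212 kW/m

Q' = 2πk·ΔT/ln(r₂/r₁) = 2π × 390 × 17.44 / ln(0.0274/0.0224) = 2.12×10^5 W/m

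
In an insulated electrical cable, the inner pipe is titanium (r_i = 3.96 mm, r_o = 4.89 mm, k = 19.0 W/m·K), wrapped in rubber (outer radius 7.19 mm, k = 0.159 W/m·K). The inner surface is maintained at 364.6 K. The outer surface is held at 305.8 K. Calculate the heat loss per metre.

Q' = 152 W/m

Treat each layer as a resistance in series:
  R'_titanium = ln(0.00489/0.00396)/(2πk) = 0.2109/(2π·19.0) = 0.001767 m·K/W
  R'_rubber = ln(0.00719/0.00489)/(2πk) = 0.3855/(2π·0.159) = 0.3859 m·K/W
ΣR = 0.001767 + 0.3859 = 0.3877 m·K/W
Q' = ΔT/ΣR = (364.6 K − 305.8 K)/0.3877 = 152 W/m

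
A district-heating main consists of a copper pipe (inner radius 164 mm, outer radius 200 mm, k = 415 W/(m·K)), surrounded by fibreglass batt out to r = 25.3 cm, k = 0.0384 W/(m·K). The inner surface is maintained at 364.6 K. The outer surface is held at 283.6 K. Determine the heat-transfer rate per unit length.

Resistance network (inner→outer):
  R'_copper = ln(0.200/0.164)/(2πk) = 0.1985/(2π·415) = 7.611×10^-5 m·K/W
  R'_fibreglass batt = ln(0.253/0.200)/(2πk) = 0.2351/(2π·0.0384) = 0.9743 m·K/W
ΣR = 7.611×10^-5 + 0.9743 = 0.9744 m·K/W
Q' = ΔT/ΣR = (364.6 K − 283.6 K)/0.9744 = 83.1 W/m

Q' = 83.1 W/m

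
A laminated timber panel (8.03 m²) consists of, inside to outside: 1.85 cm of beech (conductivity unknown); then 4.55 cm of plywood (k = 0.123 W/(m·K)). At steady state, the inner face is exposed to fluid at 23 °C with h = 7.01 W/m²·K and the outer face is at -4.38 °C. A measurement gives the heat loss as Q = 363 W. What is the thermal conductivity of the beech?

k = 0.199 W/m·K

ΣR = ΔT/Q = |23 − -4.38|/363 = 0.07543 K/W
Known resistances:
  R_conv,in = 1/(hA) = 1/(7.01·8.03) = 0.01777 K/W
  R_plywood = L/(kA) = 0.0455/(0.123·8.03) = 0.04607 K/W
R_beech = ΣR − ΣR_known = 0.07543 − 0.06384 = 0.01159 K/W
L/(kA) = 0.01159 ⇒ k = 0.0185/(0.01159·8.03) = 0.199 W/m·K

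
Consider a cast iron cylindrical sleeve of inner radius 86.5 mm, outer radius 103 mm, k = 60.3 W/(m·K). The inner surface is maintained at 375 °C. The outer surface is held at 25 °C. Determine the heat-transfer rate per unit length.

Q' = 2πk·ΔT/ln(r₂/r₁) = 2π × 60.3 × 350 / ln(0.103/0.0865) = 7.60×10^5 W/m

Q' = 760 kW/m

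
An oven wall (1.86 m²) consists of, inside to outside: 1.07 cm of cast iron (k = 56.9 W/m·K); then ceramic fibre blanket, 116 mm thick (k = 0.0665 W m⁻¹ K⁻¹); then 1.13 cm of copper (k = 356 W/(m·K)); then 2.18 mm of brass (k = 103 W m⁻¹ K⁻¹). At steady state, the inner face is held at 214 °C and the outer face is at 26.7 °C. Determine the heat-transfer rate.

Q = 200 W

Series thermal resistances, inner to outer:
  R_cast iron = L/(kA) = 0.0107/(56.9·1.86) = 1.011×10^-4 K/W
  R_ceramic fibre blanket = L/(kA) = 0.116/(0.0665·1.86) = 0.9378 K/W
  R_copper = L/(kA) = 0.0113/(356·1.86) = 1.707×10^-5 K/W
  R_brass = L/(kA) = 0.00218/(103·1.86) = 1.138×10^-5 K/W
ΣR = 1.011×10^-4 + 0.9378 + 1.707×10^-5 + 1.138×10^-5 = 0.9379 K/W
Q = ΔT/ΣR = (214 °C − 26.7 °C)/0.9379 = 200 W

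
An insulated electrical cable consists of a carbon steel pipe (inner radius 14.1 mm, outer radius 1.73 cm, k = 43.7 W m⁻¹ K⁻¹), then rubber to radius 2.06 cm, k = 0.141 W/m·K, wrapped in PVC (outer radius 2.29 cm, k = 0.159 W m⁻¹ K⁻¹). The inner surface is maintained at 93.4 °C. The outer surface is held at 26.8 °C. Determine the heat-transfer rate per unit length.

Q' = 219 W/m

Series thermal resistances, inner to outer:
  R'_carbon steel = ln(0.0173/0.0141)/(2πk) = 0.2045/(2π·43.7) = 7.449×10^-4 m·K/W
  R'_rubber = ln(0.0206/0.0173)/(2πk) = 0.1746/(2π·0.141) = 0.1971 m·K/W
  R'_PVC = ln(0.0229/0.0206)/(2πk) = 0.1058/(2π·0.159) = 0.1059 m·K/W
ΣR = 7.449×10^-4 + 0.1971 + 0.1059 = 0.3037 m·K/W
Q' = ΔT/ΣR = (93.4 °C − 26.8 °C)/0.3037 = 219 W/m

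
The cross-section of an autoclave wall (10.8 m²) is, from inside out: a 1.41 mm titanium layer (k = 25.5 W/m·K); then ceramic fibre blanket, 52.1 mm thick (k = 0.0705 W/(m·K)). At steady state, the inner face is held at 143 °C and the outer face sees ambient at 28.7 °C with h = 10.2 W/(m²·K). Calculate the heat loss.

Series thermal resistances, inner to outer:
  R_titanium = L/(kA) = 0.00141/(25.5·10.8) = 5.120×10^-6 K/W
  R_ceramic fibre blanket = L/(kA) = 0.0521/(0.0705·10.8) = 0.06843 K/W
  R_conv,out = 1/(hA) = 1/(10.2·10.8) = 0.009078 K/W
ΣR = 5.120×10^-6 + 0.06843 + 0.009078 = 0.07751 K/W
Q = ΔT/ΣR = (143 °C − 28.7 °C)/0.07751 = 1470 W

Q = 1470 W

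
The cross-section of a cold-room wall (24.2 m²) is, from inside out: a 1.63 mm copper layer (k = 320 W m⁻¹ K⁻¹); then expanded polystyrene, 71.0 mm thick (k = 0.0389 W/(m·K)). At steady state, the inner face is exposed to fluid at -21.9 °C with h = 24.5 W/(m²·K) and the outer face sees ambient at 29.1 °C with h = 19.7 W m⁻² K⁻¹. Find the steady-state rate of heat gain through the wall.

Q = 644 W

Series thermal resistances, inner to outer:
  R_conv,in = 1/(hA) = 1/(24.5·24.2) = 0.001687 K/W
  R_copper = L/(kA) = 0.00163/(320·24.2) = 2.105×10^-7 K/W
  R_expanded polystyrene = L/(kA) = 0.0710/(0.0389·24.2) = 0.07542 K/W
  R_conv,out = 1/(hA) = 1/(19.7·24.2) = 0.002098 K/W
ΣR = 0.001687 + 2.105×10^-7 + 0.07542 + 0.002098 = 0.07921 K/W
Q = ΔT/ΣR = (-21.9 °C − 29.1 °C)/0.07921 = -644 W
(Negative Q ⇒ heat flows inward; heat gain = 644 W.)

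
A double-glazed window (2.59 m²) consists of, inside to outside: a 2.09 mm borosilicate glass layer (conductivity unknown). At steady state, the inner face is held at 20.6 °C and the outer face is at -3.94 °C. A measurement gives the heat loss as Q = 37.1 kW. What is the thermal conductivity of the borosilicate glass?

ΣR = ΔT/Q = |20.6 − -3.94|/37100 = 6.615×10^-4 K/W
L/(kA) = 6.615×10^-4 ⇒ k = 0.00209/(6.615×10^-4·2.59) = 1.22 W/m·K

k = 1.22 W/m·K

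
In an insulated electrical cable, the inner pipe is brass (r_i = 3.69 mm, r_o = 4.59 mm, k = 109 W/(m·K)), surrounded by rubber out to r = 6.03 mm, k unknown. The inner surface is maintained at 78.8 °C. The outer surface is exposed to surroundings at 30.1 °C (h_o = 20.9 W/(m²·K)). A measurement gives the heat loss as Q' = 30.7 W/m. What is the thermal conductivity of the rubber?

ΣR = ΔT/Q' = |78.8 − 30.1|/30.7 = 1.586 m·K/W
Known resistances:
  R'_brass = ln(0.00459/0.00369)/(2πk) = 0.2183/(2π·109) = 3.187×10^-4 m·K/W
  R'_conv,out = 1/(2πr h) = 1/(2π·0.00603·20.9) = 1.263 m·K/W
R_rubber = ΣR − ΣR_known = 1.586 − 1.263 = 0.3230 m·K/W
ln(r₂/r₁)/(2πk) = 0.3230 ⇒ k = 0.2729/(2π·0.3230) = 0.134 W/m·K

k = 0.134 W/m·K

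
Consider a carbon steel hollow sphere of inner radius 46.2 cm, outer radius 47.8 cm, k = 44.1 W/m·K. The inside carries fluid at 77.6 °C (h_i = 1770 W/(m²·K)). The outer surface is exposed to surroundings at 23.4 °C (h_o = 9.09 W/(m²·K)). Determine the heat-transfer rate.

Treat each layer as a resistance in series:
  R_conv,in = 1/(4πr²h) = 1/(4π·0.462²·1770) = 2.106×10^-4 K/W
  R_carbon steel = (1/0.462 − 1/0.478)/(4πk) = 0.07245/(4π·44.1) = 1.307×10^-4 K/W
  R_conv,out = 1/(4πr²h) = 1/(4π·0.478²·9.09) = 0.03832 K/W
ΣR = 2.106×10^-4 + 1.307×10^-4 + 0.03832 = 0.03866 K/W
Q = ΔT/ΣR = (77.6 °C − 23.4 °C)/0.03866 = 1400 W

Q = 1400 W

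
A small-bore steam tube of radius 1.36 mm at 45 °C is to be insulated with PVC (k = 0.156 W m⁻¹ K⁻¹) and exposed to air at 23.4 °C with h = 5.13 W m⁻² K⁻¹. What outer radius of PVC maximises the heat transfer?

For a cylinder, r_cr = k_ins/h = 0.156/5.13 = 0.0304 m = 3.04 cm

r_cr = 3.04 cm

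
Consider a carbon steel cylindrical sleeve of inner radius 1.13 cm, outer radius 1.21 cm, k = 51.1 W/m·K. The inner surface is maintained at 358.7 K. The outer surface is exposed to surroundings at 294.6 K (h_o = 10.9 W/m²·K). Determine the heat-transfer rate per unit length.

Resistance network (inner→outer):
  R'_carbon steel = ln(0.0121/0.0113)/(2πk) = 0.06840/(2π·51.1) = 2.130×10^-4 m·K/W
  R'_conv,out = 1/(2πr h) = 1/(2π·0.0121·10.9) = 1.207 m·K/W
ΣR = 2.130×10^-4 + 1.207 = 1.207 m·K/W
Q' = ΔT/ΣR = (358.7 K − 294.6 K)/1.207 = 53.1 W/m

Q' = 53.1 W/m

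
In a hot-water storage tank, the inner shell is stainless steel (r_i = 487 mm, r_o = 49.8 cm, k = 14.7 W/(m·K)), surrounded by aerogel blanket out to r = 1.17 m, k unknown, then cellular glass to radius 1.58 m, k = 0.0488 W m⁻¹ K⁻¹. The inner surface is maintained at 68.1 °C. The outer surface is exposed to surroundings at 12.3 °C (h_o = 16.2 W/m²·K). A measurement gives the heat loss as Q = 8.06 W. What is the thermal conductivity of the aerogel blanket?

k = 0.0140 W/m·K

ΣR = ΔT/Q = |68.1 − 12.3|/8.06 = 6.923 K/W
Known resistances:
  R_stainless steel = (1/0.487 − 1/0.498)/(4πk) = 0.04536/(4π·14.7) = 2.455×10^-4 K/W
  R_cellular glass = (1/1.17 − 1/1.58)/(4πk) = 0.2218/(4π·0.0488) = 0.3617 K/W
  R_conv,out = 1/(4πr²h) = 1/(4π·1.58²·16.2) = 0.001968 K/W
R_aerogel blanket = ΣR − ΣR_known = 6.923 − 0.3639 = 6.559 K/W
(1/r₁−1/r₂)/(4πk) = 6.559 ⇒ k = 1.153/(4π·6.559) = 0.0140 W/m·K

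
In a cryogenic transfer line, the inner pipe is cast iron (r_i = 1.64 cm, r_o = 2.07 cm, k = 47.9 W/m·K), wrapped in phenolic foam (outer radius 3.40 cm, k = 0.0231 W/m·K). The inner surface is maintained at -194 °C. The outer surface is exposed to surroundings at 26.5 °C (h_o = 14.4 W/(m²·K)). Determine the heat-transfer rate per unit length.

Treat each layer as a resistance in series:
  R'_cast iron = ln(0.0207/0.0164)/(2πk) = 0.2329/(2π·47.9) = 7.737×10^-4 m·K/W
  R'_phenolic foam = ln(0.0340/0.0207)/(2πk) = 0.4962/(2π·0.0231) = 3.419 m·K/W
  R'_conv,out = 1/(2πr h) = 1/(2π·0.0340·14.4) = 0.3251 m·K/W
ΣR = 7.737×10^-4 + 3.419 + 0.3251 = 3.745 m·K/W
Q' = ΔT/ΣR = (-194 °C − 26.5 °C)/3.745 = -58.9 W/m
(Negative Q' ⇒ heat flows inward; heat gain = 58.9 W/m.)

Q' = 58.9 W/m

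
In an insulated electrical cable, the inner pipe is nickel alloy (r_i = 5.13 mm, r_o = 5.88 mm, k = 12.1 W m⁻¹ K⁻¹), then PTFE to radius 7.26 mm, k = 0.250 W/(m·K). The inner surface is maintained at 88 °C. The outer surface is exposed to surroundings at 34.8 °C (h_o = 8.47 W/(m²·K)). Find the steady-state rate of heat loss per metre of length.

Q' = 19.5 W/m

Series thermal resistances, inner to outer:
  R'_nickel alloy = ln(0.00588/0.00513)/(2πk) = 0.1365/(2π·12.1) = 0.001795 m·K/W
  R'_PTFE = ln(0.00726/0.00588)/(2πk) = 0.2108/(2π·0.250) = 0.1342 m·K/W
  R'_conv,out = 1/(2πr h) = 1/(2π·0.00726·8.47) = 2.588 m·K/W
ΣR = 0.001795 + 0.1342 + 2.588 = 2.724 m·K/W
Q' = ΔT/ΣR = (88 °C − 34.8 °C)/2.724 = 19.5 W/m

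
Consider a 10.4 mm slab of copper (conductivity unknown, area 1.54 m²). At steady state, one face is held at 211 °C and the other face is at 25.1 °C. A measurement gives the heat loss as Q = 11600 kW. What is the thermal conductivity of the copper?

ΣR = ΔT/Q = |211 − 25.1|/1.16×10^7 = 1.603×10^-5 K/W
L/(kA) = 1.603×10^-5 ⇒ k = 0.0104/(1.603×10^-5·1.54) = 421 W/m·K

k = 421 W/m·K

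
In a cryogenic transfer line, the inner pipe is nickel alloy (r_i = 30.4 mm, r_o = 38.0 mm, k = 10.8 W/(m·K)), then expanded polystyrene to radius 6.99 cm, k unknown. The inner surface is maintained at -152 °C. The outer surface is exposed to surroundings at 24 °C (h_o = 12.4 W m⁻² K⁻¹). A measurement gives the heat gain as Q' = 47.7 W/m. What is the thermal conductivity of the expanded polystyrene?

k = 0.0277 W/m·K

ΣR = ΔT/Q' = |-152 − 24|/47.7 = 3.690 m·K/W
Known resistances:
  R'_nickel alloy = ln(0.0380/0.0304)/(2πk) = 0.2231/(2π·10.8) = 0.003288 m·K/W
  R'_conv,out = 1/(2πr h) = 1/(2π·0.0699·12.4) = 0.1836 m·K/W
R_expanded polystyrene = ΣR − ΣR_known = 3.690 − 0.1869 = 3.503 m·K/W
ln(r₂/r₁)/(2πk) = 3.503 ⇒ k = 0.6095/(2π·3.503) = 0.0277 W/m·K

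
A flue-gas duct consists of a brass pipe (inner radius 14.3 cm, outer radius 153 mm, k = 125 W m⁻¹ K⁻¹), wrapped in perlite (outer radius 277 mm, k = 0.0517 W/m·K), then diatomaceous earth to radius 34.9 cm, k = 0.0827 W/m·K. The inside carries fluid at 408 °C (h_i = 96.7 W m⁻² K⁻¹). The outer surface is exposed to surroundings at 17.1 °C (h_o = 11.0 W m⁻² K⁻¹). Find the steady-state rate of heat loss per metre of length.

Resistance network (inner→outer):
  R'_conv,in = 1/(2πr h) = 1/(2π·0.143·96.7) = 0.01151 m·K/W
  R'_brass = ln(0.153/0.143)/(2πk) = 0.06759/(2π·125) = 8.606×10^-5 m·K/W
  R'_perlite = ln(0.277/0.153)/(2πk) = 0.5936/(2π·0.0517) = 1.827 m·K/W
  R'_diatomaceous earth = ln(0.349/0.277)/(2πk) = 0.2311/(2π·0.0827) = 0.4447 m·K/W
  R'_conv,out = 1/(2πr h) = 1/(2π·0.349·11.0) = 0.04146 m·K/W
ΣR = 0.01151 + 8.606×10^-5 + 1.827 + 0.4447 + 0.04146 = 2.325 m·K/W
Q' = ΔT/ΣR = (408 °C − 17.1 °C)/2.325 = 168 W/m

Q' = 168 W/m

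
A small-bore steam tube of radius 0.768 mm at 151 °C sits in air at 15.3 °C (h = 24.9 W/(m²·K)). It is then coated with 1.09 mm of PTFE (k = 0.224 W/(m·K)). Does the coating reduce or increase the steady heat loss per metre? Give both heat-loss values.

increases: 16.3 → 33.4 W/m

Critical radius for a cylinder: r_cr = k/h = 0.00900 m = 0.900 cm.
Outer radius after coating: r₂ = 7.68×10^-4 + 0.00109 = 0.001858 m.
Since r₁ < r_cr and r₂ ≤ r_cr, the coating moves toward the maximum at r_cr — heat loss rises.
Bare: R = 1/(2πr₁h) = 8.323 m·K/W; Q = 135.7/8.323 = 16.3 W/m.
Coated: R = R_cond + R_conv = 4.068 m·K/W; Q = 135.7/4.068 = 33.4 W/m.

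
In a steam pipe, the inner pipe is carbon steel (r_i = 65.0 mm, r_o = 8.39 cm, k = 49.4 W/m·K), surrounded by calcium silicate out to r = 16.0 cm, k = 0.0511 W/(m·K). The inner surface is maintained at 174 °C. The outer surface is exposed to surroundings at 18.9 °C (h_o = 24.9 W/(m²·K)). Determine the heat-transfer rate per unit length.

Q' = 75.6 W/m

Resistance network (inner→outer):
  R'_carbon steel = ln(0.0839/0.0650)/(2πk) = 0.2552/(2π·49.4) = 8.223×10^-4 m·K/W
  R'_calcium silicate = ln(0.160/0.0839)/(2πk) = 0.6455/(2π·0.0511) = 2.011 m·K/W
  R'_conv,out = 1/(2πr h) = 1/(2π·0.160·24.9) = 0.03995 m·K/W
ΣR = 8.223×10^-4 + 2.011 + 0.03995 = 2.052 m·K/W
Q' = ΔT/ΣR = (174 °C − 18.9 °C)/2.052 = 75.6 W/m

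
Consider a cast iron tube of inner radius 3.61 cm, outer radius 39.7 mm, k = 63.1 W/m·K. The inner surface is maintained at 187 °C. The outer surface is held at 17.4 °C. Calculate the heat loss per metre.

Q' = 2πk·ΔT/ln(r₂/r₁) = 2π × 63.1 × 169.6 / ln(0.0397/0.0361) = 7.07×10^5 W/m

Q' = 707 kW/m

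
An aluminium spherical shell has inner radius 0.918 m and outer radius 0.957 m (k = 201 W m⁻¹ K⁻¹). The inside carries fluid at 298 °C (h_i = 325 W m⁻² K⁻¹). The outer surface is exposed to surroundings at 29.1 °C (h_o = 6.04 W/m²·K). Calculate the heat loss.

Q = 18300 W

Resistance network (inner→outer):
  R_conv,in = 1/(4πr²h) = 1/(4π·0.918²·325) = 2.906×10^-4 K/W
  R_aluminium = (1/0.918 − 1/0.957)/(4πk) = 0.04439/(4π·201) = 1.758×10^-5 K/W
  R_conv,out = 1/(4πr²h) = 1/(4π·0.957²·6.04) = 0.01439 K/W
ΣR = 2.906×10^-4 + 1.758×10^-5 + 0.01439 = 0.01470 K/W
Q = ΔT/ΣR = (298 °C − 29.1 °C)/0.01470 = 18300 W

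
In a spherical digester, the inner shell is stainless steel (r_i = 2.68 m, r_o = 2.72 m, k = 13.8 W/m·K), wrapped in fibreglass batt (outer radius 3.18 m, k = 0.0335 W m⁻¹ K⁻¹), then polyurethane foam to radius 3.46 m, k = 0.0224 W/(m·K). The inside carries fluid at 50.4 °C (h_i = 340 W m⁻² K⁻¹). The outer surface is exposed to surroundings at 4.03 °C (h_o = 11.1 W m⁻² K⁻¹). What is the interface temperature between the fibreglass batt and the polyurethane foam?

T = 23.4 °C

Series thermal resistances, inner to outer:
  R_conv,in = 1/(4πr²h) = 1/(4π·2.68²·340) = 3.259×10^-5 K/W
  R_stainless steel = (1/2.68 − 1/2.72)/(4πk) = 0.005487/(4π·13.8) = 3.164×10^-5 K/W
  R_fibreglass batt = (1/2.72 − 1/3.18)/(4πk) = 0.05318/(4π·0.0335) = 0.1263 K/W
  R_polyurethane foam = (1/3.18 − 1/3.46)/(4πk) = 0.02545/(4π·0.0224) = 0.09041 K/W
  R_conv,out = 1/(4πr²h) = 1/(4π·3.46²·11.1) = 5.988×10^-4 K/W
ΣR = 3.259×10^-5 + 3.164×10^-5 + 0.1263 + 0.09041 + 5.988×10^-4 = 0.2174 K/W
Q = ΔT/ΣR = (50.4 °C − 4.03 °C)/0.2174 = 213.3 W
From the inner boundary to the fibreglass batt/polyurethane foam interface, ΣR_partial = 0.1264 K/W.
T_interface = T_in − Q·ΣR_partial = 50.4 °C − (213.3)(0.1264) = 23.4 °C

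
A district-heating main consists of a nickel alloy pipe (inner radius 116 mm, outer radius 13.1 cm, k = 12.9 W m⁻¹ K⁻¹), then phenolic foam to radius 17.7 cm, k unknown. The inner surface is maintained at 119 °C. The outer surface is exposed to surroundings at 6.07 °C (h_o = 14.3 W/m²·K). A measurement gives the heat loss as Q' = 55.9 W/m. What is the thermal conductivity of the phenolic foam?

k = 0.0245 W/m·K

ΣR = ΔT/Q' = |119 − 6.07|/55.9 = 2.020 m·K/W
Known resistances:
  R'_nickel alloy = ln(0.131/0.116)/(2πk) = 0.1216/(2π·12.9) = 0.001500 m·K/W
  R'_conv,out = 1/(2πr h) = 1/(2π·0.177·14.3) = 0.06288 m·K/W
R_phenolic foam = ΣR − ΣR_known = 2.020 − 0.06438 = 1.956 m·K/W
ln(r₂/r₁)/(2πk) = 1.956 ⇒ k = 0.3010/(2π·1.956) = 0.0245 W/m·K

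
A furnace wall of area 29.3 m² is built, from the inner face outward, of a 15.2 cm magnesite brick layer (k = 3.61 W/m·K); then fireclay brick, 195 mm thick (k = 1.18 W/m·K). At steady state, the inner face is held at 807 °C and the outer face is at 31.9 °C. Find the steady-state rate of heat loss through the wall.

Q = 110 kW

Treat each layer as a resistance in series:
  R_magnesite brick = L/(kA) = 0.152/(3.61·29.3) = 0.001437 K/W
  R_fireclay brick = L/(kA) = 0.195/(1.18·29.3) = 0.005640 K/W
ΣR = 0.001437 + 0.005640 = 0.007077 K/W
Q = ΔT/ΣR = (807 °C − 31.9 °C)/0.007077 = 1.10×10^5 W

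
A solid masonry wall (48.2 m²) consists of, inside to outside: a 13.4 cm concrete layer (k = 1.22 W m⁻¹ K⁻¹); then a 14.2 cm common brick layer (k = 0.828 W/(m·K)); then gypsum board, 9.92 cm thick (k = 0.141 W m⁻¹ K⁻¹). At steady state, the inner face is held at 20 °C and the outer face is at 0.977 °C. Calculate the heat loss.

Series thermal resistances, inner to outer:
  R_concrete = L/(kA) = 0.134/(1.22·48.2) = 0.002279 K/W
  R_common brick = L/(kA) = 0.142/(0.828·48.2) = 0.003558 K/W
  R_gypsum board = L/(kA) = 0.0992/(0.141·48.2) = 0.01460 K/W
ΣR = 0.002279 + 0.003558 + 0.01460 = 0.02044 K/W
Q = ΔT/ΣR = (20 °C − 0.977 °C)/0.02044 = 931 W

Q = 931 W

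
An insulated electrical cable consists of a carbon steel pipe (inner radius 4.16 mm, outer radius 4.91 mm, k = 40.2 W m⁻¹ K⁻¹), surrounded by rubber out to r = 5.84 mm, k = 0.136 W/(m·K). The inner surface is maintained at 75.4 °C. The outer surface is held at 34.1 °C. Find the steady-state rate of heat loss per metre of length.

Treat each layer as a resistance in series:
  R'_carbon steel = ln(0.00491/0.00416)/(2πk) = 0.1658/(2π·40.2) = 6.563×10^-4 m·K/W
  R'_rubber = ln(0.00584/0.00491)/(2πk) = 0.1735/(2π·0.136) = 0.2030 m·K/W
ΣR = 6.563×10^-4 + 0.2030 = 0.2037 m·K/W
Q' = ΔT/ΣR = (75.4 °C − 34.1 °C)/0.2037 = 203 W/m

Q' = 203 W/m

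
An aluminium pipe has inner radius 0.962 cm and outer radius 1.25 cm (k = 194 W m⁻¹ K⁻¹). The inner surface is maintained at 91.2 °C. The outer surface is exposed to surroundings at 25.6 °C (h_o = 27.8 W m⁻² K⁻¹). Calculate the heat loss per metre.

Treat each layer as a resistance in series:
  R'_aluminium = ln(0.0125/0.00962)/(2πk) = 0.2619/(2π·194) = 2.148×10^-4 m·K/W
  R'_conv,out = 1/(2πr h) = 1/(2π·0.0125·27.8) = 0.4580 m·K/W
ΣR = 2.148×10^-4 + 0.4580 = 0.4582 m·K/W
Q' = ΔT/ΣR = (91.2 °C − 25.6 °C)/0.4582 = 143 W/m

Q' = 143 W/m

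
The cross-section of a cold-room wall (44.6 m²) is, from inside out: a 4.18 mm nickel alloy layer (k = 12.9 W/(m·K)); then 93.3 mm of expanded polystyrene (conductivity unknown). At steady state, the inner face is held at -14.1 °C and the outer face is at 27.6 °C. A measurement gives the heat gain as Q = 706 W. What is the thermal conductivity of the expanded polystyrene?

ΣR = ΔT/Q = |-14.1 − 27.6|/706 = 0.05907 K/W
Known resistances:
  R_nickel alloy = L/(kA) = 0.00418/(12.9·44.6) = 7.265×10^-6 K/W
R_expanded polystyrene = ΣR − ΣR_known = 0.05907 − 7.265×10^-6 = 0.05906 K/W
L/(kA) = 0.05906 ⇒ k = 0.0933/(0.05906·44.6) = 0.0354 W/m·K

k = 0.0354 W/m·K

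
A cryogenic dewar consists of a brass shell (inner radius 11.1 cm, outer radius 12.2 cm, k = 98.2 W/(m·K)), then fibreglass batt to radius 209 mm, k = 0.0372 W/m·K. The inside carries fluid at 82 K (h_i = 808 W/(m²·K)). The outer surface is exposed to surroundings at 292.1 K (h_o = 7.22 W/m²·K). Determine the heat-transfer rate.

Resistance network (inner→outer):
  R_conv,in = 1/(4πr²h) = 1/(4π·0.111²·808) = 0.007993 K/W
  R_brass = (1/0.111 − 1/0.122)/(4πk) = 0.8123/(4π·98.2) = 6.582×10^-4 K/W
  R_fibreglass batt = (1/0.122 − 1/0.209)/(4πk) = 3.412/(4π·0.0372) = 7.299 K/W
  R_conv,out = 1/(4πr²h) = 1/(4π·0.209²·7.22) = 0.2523 K/W
ΣR = 0.007993 + 6.582×10^-4 + 7.299 + 0.2523 = 7.560 K/W
Q = ΔT/ΣR = (82 K − 292.1 K)/7.560 = -27.8 W
(Negative Q ⇒ heat flows inward; heat gain = 27.8 W.)

Q = 27.8 W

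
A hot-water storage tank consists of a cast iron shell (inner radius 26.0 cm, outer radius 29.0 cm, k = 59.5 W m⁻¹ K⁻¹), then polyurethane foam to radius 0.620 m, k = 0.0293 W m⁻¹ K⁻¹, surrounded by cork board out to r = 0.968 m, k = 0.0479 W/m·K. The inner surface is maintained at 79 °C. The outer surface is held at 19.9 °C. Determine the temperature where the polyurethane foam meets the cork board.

T = 29.5 °C

Series thermal resistances, inner to outer:
  R_cast iron = (1/0.260 − 1/0.290)/(4πk) = 0.3979/(4π·59.5) = 5.321×10^-4 K/W
  R_polyurethane foam = (1/0.290 − 1/0.620)/(4πk) = 1.835/(4π·0.0293) = 4.985 K/W
  R_cork board = (1/0.620 − 1/0.968)/(4πk) = 0.5798/(4π·0.0479) = 0.9633 K/W
ΣR = 5.321×10^-4 + 4.985 + 0.9633 = 5.949 K/W
Q = ΔT/ΣR = (79 °C − 19.9 °C)/5.949 = 9.934 W
From the inner boundary to the polyurethane foam/cork board interface, ΣR_partial = 4.986 K/W.
T_interface = T_in − Q·ΣR_partial = 79 °C − (9.934)(4.986) = 29.5 °C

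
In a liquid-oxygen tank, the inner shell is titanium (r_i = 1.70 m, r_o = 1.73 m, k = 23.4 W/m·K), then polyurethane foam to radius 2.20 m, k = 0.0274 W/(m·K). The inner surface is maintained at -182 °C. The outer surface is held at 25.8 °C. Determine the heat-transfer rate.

Q = 579 W

Treat each layer as a resistance in series:
  R_titanium = (1/1.70 − 1/1.73)/(4πk) = 0.01020/(4π·23.4) = 3.469×10^-5 K/W
  R_polyurethane foam = (1/1.73 − 1/2.20)/(4πk) = 0.1235/(4π·0.0274) = 0.3586 K/W
ΣR = 3.469×10^-5 + 0.3586 = 0.3586 K/W
Q = ΔT/ΣR = (-182 °C − 25.8 °C)/0.3586 = -579 W
(Negative Q ⇒ heat flows inward; heat gain = 579 W.)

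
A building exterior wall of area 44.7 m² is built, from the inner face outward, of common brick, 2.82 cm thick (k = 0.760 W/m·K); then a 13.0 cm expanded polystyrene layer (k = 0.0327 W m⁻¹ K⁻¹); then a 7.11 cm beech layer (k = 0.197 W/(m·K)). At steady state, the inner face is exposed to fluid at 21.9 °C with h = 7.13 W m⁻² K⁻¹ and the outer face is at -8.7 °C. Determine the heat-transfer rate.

Series thermal resistances, inner to outer:
  R_conv,in = 1/(hA) = 1/(7.13·44.7) = 0.003138 K/W
  R_common brick = L/(kA) = 0.0282/(0.760·44.7) = 8.301×10^-4 K/W
  R_expanded polystyrene = L/(kA) = 0.130/(0.0327·44.7) = 0.08894 K/W
  R_beech = L/(kA) = 0.0711/(0.197·44.7) = 0.008074 K/W
ΣR = 0.003138 + 8.301×10^-4 + 0.08894 + 0.008074 = 0.1010 K/W
Q = ΔT/ΣR = (21.9 °C − -8.7 °C)/0.1010 = 303 W

Q = 303 W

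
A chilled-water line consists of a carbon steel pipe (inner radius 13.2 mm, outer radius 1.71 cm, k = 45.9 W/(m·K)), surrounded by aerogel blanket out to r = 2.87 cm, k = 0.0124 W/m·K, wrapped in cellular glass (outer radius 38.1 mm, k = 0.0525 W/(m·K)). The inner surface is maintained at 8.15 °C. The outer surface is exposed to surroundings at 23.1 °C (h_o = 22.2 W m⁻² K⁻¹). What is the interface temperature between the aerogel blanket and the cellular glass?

Series thermal resistances, inner to outer:
  R'_carbon steel = ln(0.0171/0.0132)/(2πk) = 0.2589/(2π·45.9) = 8.976×10^-4 m·K/W
  R'_aerogel blanket = ln(0.0287/0.0171)/(2πk) = 0.5178/(2π·0.0124) = 6.646 m·K/W
  R'_cellular glass = ln(0.0381/0.0287)/(2πk) = 0.2833/(2π·0.0525) = 0.8589 m·K/W
  R'_conv,out = 1/(2πr h) = 1/(2π·0.0381·22.2) = 0.1882 m·K/W
ΣR = 8.976×10^-4 + 6.646 + 0.8589 + 0.1882 = 7.694 m·K/W
Q' = ΔT/ΣR = (8.15 °C − 23.1 °C)/7.694 = -1.943 W/m
From the inner boundary to the aerogel blanket/cellular glass interface, ΣR_partial = 6.647 m·K/W.
T_interface = T_in − Q'·ΣR_partial = 8.15 °C − (-1.943)(6.647) = 21.1 °C

T = 21.1 °C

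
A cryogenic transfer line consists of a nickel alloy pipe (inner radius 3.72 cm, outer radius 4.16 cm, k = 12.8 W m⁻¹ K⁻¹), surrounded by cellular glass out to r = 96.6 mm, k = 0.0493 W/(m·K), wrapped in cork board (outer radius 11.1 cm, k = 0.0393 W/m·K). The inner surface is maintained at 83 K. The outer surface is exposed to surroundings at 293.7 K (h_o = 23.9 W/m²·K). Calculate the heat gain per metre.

Q' = 63.0 W/m

Resistance network (inner→outer):
  R'_nickel alloy = ln(0.0416/0.0372)/(2πk) = 0.1118/(2π·12.8) = 0.001390 m·K/W
  R'_cellular glass = ln(0.0966/0.0416)/(2πk) = 0.8425/(2π·0.0493) = 2.720 m·K/W
  R'_cork board = ln(0.111/0.0966)/(2πk) = 0.1390/(2π·0.0393) = 0.5627 m·K/W
  R'_conv,out = 1/(2πr h) = 1/(2π·0.111·23.9) = 0.05999 m·K/W
ΣR = 0.001390 + 2.720 + 0.5627 + 0.05999 = 3.344 m·K/W
Q' = ΔT/ΣR = (83 K − 293.7 K)/3.344 = -63.0 W/m
(Negative Q' ⇒ heat flows inward; heat gain = 63.0 W/m.)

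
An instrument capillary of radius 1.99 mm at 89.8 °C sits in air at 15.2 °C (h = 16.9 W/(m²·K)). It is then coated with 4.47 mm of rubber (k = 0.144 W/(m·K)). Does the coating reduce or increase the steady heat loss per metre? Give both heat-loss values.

Critical radius for a cylinder: r_cr = k/h = 0.00852 m = 0.852 cm.
Outer radius after coating: r₂ = 0.00199 + 0.00447 = 0.00646 m.
Since r₁ < r_cr and r₂ ≤ r_cr, the coating moves toward the maximum at r_cr — heat loss rises.
Bare: R = 1/(2πr₁h) = 4.732 m·K/W; Q = 74.6/4.732 = 15.8 W/m.
Coated: R = R_cond + R_conv = 2.759 m·K/W; Q = 74.6/2.759 = 27.0 W/m.

increases: 15.8 → 27.0 W/m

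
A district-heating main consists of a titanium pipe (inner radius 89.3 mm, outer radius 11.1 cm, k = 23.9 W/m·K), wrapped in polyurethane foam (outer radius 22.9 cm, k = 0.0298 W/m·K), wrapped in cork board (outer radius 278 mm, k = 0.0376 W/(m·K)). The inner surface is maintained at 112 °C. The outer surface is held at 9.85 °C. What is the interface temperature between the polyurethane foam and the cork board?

Resistance network (inner→outer):
  R'_titanium = ln(0.111/0.0893)/(2πk) = 0.2175/(2π·23.9) = 0.001449 m·K/W
  R'_polyurethane foam = ln(0.229/0.111)/(2πk) = 0.7242/(2π·0.0298) = 3.868 m·K/W
  R'_cork board = ln(0.278/0.229)/(2πk) = 0.1939/(2π·0.0376) = 0.8207 m·K/W
ΣR = 0.001449 + 3.868 + 0.8207 = 4.690 m·K/W
Q' = ΔT/ΣR = (112 °C − 9.85 °C)/4.690 = 21.78 W/m
From the inner boundary to the polyurethane foam/cork board interface, ΣR_partial = 3.869 m·K/W.
T_interface = T_in − Q'·ΣR_partial = 112 °C − (21.78)(3.869) = 27.7 °C

T = 27.7 °C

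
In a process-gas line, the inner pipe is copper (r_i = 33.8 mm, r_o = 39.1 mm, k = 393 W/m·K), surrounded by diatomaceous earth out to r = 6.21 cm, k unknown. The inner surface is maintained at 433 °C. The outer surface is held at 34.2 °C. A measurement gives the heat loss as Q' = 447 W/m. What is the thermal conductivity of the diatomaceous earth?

k = 0.0825 W/m·K

ΣR = ΔT/Q' = |433 − 34.2|/447 = 0.8922 m·K/W
Known resistances:
  R'_copper = ln(0.0391/0.0338)/(2πk) = 0.1457/(2π·393) = 5.899×10^-5 m·K/W
R_diatomaceous earth = ΣR − ΣR_known = 0.8922 − 5.899×10^-5 = 0.8921 m·K/W
ln(r₂/r₁)/(2πk) = 0.8921 ⇒ k = 0.4626/(2π·0.8921) = 0.0825 W/m·K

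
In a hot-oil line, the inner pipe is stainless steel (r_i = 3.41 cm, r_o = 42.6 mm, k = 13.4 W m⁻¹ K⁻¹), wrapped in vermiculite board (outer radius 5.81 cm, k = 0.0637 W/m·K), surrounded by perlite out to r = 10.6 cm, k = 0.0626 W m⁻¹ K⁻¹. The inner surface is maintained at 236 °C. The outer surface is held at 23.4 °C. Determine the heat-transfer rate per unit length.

Q' = 92.2 W/m

Treat each layer as a resistance in series:
  R'_stainless steel = ln(0.0426/0.0341)/(2πk) = 0.2226/(2π·13.4) = 0.002643 m·K/W
  R'_vermiculite board = ln(0.0581/0.0426)/(2πk) = 0.3103/(2π·0.0637) = 0.7753 m·K/W
  R'_perlite = ln(0.106/0.0581)/(2πk) = 0.6013/(2π·0.0626) = 1.529 m·K/W
ΣR = 0.002643 + 0.7753 + 1.529 = 2.307 m·K/W
Q' = ΔT/ΣR = (236 °C − 23.4 °C)/2.307 = 92.2 W/m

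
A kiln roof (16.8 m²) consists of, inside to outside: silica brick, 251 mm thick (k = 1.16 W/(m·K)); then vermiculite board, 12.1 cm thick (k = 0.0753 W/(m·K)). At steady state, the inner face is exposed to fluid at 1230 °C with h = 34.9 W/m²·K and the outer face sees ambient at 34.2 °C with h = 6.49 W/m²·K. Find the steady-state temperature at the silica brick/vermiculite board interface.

T = 1084 °C

Resistance network (inner→outer):
  R_conv,in = 1/(hA) = 1/(34.9·16.8) = 0.001706 K/W
  R_silica brick = L/(kA) = 0.251/(1.16·16.8) = 0.01288 K/W
  R_vermiculite board = L/(kA) = 0.121/(0.0753·16.8) = 0.09565 K/W
  R_conv,out = 1/(hA) = 1/(6.49·16.8) = 0.009172 K/W
ΣR = 0.001706 + 0.01288 + 0.09565 + 0.009172 = 0.1194 K/W
Q = ΔT/ΣR = (1230 °C − 34.2 °C)/0.1194 = 10020 W
From the inner boundary to the silica brick/vermiculite board interface, ΣR_partial = 0.01459 K/W.
T_interface = T_in − Q·ΣR_partial = 1230 °C − (10020)(0.01459) = 1084 °C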